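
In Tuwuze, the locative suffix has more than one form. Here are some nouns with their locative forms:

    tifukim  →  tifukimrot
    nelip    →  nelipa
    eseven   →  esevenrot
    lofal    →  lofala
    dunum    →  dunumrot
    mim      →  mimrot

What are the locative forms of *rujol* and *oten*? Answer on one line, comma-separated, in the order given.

Looking at the final consonant of each stem: -rot when the stem ends in a nasal (*tifukim*, *eseven*, *dunum*, *mim*); -a when the stem ends in a non-nasal consonant (*nelip*, *lofal*).
The final consonant of *rujol* is /l/, which is non-nasal, so the suffix is -a, giving *rujola*.
*oten* — final consonant /n/ (a nasal) → -rot → *otenrot*.

rujola, otenrot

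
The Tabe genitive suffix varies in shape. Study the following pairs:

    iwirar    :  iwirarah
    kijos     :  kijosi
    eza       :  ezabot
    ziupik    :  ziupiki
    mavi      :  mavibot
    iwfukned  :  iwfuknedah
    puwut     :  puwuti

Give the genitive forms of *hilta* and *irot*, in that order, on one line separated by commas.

hiltabot, iroti

Looking at the final sound of each stem: -i when the stem ends in a voiceless consonant (*kijos*, *ziupik*, *puwut*); -ah when the stem ends in a voiced consonant (*iwirar*, *iwfukned*); -bot when the stem ends in a vowel (*eza*, *mavi*).
*hilta*: final sound = /a/, a vowel → -bot → *hiltabot*.
Since the final sound of *irot* is /t/ (a voiceless consonant), it takes -i, giving *iroti*.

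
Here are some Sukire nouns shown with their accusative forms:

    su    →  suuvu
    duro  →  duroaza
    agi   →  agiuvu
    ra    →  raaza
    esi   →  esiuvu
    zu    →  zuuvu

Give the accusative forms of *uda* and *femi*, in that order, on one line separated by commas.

Looking at the last vowel of each stem: -uvu when the last vowel of the stem is a high vowel (*su*, *agi*, *esi*, *zu*); -aza when the last vowel of the stem is a non-high vowel (*duro*, *ra*).
*uda* — last vowel /a/ (a non-high vowel) → -aza → *udaaza*.
*femi* — last vowel /i/ (a high vowel) → -uvu → *femiuvu*.

udaaza, femiuvu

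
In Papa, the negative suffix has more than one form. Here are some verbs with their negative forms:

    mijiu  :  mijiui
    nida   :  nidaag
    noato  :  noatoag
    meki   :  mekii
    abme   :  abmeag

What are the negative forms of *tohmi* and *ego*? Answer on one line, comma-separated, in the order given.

The alternation tracks the last vowel of the stem — -i when the last vowel of the stem is a high vowel (*mijiu*, *meki*); -ag when the last vowel of the stem is a non-high vowel (*nida*, *noato*, *abme*).
Since the last vowel of *tohmi* is /i/ (a high vowel), it takes -i, giving *tohmii*.
*ego* — last vowel /o/ (a non-high vowel) → -ag → *egoag*.

tohmii, egoag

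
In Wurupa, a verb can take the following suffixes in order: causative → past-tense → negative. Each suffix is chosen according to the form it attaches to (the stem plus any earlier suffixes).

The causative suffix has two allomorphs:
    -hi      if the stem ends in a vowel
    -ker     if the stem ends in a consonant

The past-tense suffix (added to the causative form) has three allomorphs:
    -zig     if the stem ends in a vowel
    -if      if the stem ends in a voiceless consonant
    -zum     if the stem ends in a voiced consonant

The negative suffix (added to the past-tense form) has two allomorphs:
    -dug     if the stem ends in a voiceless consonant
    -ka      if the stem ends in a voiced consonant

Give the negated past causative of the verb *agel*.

agelkerzumka

*agel*: final sound = /l/, a consonant → -ker → *agelker*.
The final sound of the causative form *agelker* is /r/, which is a voiced consonant, so the past-tense suffix is -zum, giving *agelkerzum*.
Since the final consonant of the past-tense form *agelkerzum* is /m/ (voiced), it takes -ka, giving *agelkerzumka*.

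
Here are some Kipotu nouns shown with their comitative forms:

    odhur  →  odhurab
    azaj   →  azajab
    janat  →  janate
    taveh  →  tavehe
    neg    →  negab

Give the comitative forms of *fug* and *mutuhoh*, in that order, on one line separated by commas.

fugab, mutuhohe

The pattern is voicing of the final consonant: -e when the stem ends in a voiceless consonant (*janat*, *taveh*); -ab when the stem ends in a voiced consonant (*odhur*, *azaj*, *neg*).
*fug* — final consonant /g/ (voiced) → -ab → *fugab*.
Since the final consonant of *mutuhoh* is /h/ (voiceless), it takes -e, giving *mutuhohe*.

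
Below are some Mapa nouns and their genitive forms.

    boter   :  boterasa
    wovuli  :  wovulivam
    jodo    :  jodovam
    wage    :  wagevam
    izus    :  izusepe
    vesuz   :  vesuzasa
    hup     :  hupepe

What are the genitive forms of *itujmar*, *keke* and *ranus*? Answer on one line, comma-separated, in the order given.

The pattern is voicing of the final sound: -epe when the stem ends in a voiceless consonant (*izus*, *hup*); -asa when the stem ends in a voiced consonant (*boter*, *vesuz*); -vam when the stem ends in a vowel (*wovuli*, *jodo*, *wage*).
The final sound of *itujmar* is /r/, which is a voiced consonant, so the suffix is -asa, giving *itujmarasa*.
The final sound of *keke* is /e/, which is a vowel, so the suffix is -vam, giving *kekevam*.
The final sound of *ranus* is /s/, which is a voiceless consonant, so the suffix is -epe, giving *ranusepe*.

itujmarasa, kekevam, ranusepe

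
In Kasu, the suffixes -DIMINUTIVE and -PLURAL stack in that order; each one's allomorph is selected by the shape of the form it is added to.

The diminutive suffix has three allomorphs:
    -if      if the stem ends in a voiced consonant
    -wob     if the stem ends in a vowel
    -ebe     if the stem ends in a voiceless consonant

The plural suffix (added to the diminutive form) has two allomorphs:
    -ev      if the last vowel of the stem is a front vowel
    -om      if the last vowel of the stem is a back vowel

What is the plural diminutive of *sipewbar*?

sipewbarifev

Since the final sound of *sipewbar* is /r/ (a voiced consonant), it takes -if, giving *sipewbarif*.
The diminutive form *sipewbarif* — last vowel /i/ (a front vowel) → -ev → *sipewbarifev*.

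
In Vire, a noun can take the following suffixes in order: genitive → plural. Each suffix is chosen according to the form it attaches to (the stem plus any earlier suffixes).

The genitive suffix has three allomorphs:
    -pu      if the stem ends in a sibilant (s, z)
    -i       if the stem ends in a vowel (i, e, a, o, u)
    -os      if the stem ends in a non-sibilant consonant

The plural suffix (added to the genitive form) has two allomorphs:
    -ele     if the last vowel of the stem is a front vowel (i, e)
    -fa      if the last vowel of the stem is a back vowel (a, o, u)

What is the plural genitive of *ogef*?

*ogef* — final sound /f/ (a non-sibilant consonant) → -os → *ogefos*.
The genitive form *ogefos*: last vowel = /o/, a back vowel → -fa → *ogefosfa*.

ogefosfa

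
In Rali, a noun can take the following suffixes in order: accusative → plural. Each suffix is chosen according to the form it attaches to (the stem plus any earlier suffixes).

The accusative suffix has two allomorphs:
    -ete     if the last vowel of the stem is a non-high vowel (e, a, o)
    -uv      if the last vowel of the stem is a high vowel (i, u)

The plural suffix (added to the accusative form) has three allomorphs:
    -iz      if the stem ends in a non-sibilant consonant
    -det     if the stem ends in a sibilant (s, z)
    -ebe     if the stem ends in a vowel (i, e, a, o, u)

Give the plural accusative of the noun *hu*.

huuviz

*hu* — last vowel /u/ (a high vowel) → -uv → *huuv*.
The accusative form *huuv* — final sound /v/ (a non-sibilant consonant) → -iz → *huuviz*.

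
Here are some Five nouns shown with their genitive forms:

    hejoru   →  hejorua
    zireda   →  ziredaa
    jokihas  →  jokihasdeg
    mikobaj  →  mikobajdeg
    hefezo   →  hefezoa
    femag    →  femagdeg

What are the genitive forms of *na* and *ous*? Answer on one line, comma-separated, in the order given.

naa, ousdeg

The suffix is conditioned by the final sound: -deg when the stem ends in a consonant (*jokihas*, *mikobaj*, *femag*); -a when the stem ends in a vowel (*hejoru*, *zireda*, *hefezo*).
*na* — final sound /a/ (a vowel) → -a → *naa*.
The final sound of *ous* is /s/, which is a consonant, so the suffix is -deg, giving *ousdeg*.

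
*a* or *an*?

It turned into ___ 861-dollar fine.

The indefinite article is chosen by the initial *sound* of the following word, not its spelling.
The number *861* is spoken "eight hundred …", beginning with /eɪt/ — a vowel sound.
So the article is *an*: It turned into an 861-dollar fine.

an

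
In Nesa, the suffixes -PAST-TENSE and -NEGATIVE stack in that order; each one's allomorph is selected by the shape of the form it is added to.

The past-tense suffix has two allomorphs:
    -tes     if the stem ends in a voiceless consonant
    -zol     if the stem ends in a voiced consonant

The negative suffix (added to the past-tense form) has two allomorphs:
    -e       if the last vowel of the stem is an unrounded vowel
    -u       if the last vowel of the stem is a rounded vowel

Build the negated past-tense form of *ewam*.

The final consonant of *ewam* is /m/, which is voiced, so the past-tense suffix is -zol, giving *ewamzol*.
The past-tense form *ewamzol* — last vowel /o/ (a rounded vowel) → -u → *ewamzolu*.

ewamzolu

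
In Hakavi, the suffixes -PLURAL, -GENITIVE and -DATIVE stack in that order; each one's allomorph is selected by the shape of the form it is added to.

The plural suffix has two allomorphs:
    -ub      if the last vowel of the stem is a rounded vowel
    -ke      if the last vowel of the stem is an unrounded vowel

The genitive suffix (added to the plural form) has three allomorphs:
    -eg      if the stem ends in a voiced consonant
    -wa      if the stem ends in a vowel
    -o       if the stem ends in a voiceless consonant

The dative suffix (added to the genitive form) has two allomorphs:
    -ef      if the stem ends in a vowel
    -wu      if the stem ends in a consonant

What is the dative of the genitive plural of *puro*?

*puro* — last vowel /o/ (a rounded vowel) → -ub → *puroub*.
The plural form *puroub*: final sound = /b/, a voiced consonant → -eg → *puroubeg*.
The final sound of the genitive form *puroubeg* is /g/, which is a consonant, so the dative suffix is -wu, giving *puroubegwu*.

puroubegwu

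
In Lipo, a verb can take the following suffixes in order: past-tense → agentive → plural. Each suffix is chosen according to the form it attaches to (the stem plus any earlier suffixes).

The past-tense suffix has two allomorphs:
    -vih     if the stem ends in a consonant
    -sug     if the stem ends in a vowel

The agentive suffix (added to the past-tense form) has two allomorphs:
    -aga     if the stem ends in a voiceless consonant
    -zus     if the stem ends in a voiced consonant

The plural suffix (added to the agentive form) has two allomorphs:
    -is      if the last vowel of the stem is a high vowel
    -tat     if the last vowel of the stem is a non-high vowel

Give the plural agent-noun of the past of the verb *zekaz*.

zekazvihagatat

The final sound of *zekaz* is /z/, which is a consonant, so the past-tense suffix is -vih, giving *zekazvih*.
Since the final consonant of the past-tense form *zekazvih* is /h/ (voiceless), it takes -aga, giving *zekazvihaga*.
The agentive form *zekazvihaga*: last vowel = /a/, a non-high vowel → -tat → *zekazvihagatat*.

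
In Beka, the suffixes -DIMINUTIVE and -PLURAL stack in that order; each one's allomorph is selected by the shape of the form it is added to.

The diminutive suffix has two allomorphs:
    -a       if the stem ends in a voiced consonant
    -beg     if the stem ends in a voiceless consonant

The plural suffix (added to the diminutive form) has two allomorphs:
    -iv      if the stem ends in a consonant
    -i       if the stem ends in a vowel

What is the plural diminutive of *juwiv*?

juwivai

Since the final consonant of *juwiv* is /v/ (voiced), it takes -a, giving *juwiva*.
The final sound of the diminutive form *juwiva* is /a/, which is a vowel, so the plural suffix is -i, giving *juwivai*.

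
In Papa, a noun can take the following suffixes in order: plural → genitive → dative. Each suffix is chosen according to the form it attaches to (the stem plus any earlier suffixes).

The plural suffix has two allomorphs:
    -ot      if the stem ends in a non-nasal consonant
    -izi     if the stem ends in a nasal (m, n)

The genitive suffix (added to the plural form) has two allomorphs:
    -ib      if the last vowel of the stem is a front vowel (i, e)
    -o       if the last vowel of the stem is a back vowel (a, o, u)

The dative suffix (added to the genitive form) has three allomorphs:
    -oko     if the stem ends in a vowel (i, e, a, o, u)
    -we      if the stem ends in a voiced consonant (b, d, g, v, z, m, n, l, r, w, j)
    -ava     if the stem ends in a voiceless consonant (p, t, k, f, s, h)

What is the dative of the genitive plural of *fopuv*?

fopuvotooko

*fopuv*: final consonant = /v/, non-nasal → -ot → *fopuvot*.
The plural form *fopuvot* — last vowel /o/ (a back vowel) → -o → *fopuvoto*.
The final sound of the genitive form *fopuvoto* is /o/, which is a vowel, so the dative suffix is -oko, giving *fopuvotooko*.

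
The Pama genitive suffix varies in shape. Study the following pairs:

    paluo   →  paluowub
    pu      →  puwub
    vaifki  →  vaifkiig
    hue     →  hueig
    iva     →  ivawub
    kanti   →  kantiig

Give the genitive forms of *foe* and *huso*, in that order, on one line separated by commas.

The suffix is conditioned by the last vowel: -ig when the last vowel of the stem is a front vowel (*vaifki*, *hue*, *kanti*); -wub when the last vowel of the stem is a back vowel (*paluo*, *pu*, *iva*).
Since the last vowel of *foe* is /e/ (a front vowel), it takes -ig, giving *foeig*.
Since the last vowel of *huso* is /o/ (a back vowel), it takes -wub, giving *husowub*.

foeig, husowub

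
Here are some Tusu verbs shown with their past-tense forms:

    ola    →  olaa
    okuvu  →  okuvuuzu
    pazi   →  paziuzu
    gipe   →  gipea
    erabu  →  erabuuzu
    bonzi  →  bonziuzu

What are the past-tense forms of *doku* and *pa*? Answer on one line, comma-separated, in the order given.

The suffix is conditioned by the last vowel: -uzu when the last vowel of the stem is a high vowel (*okuvu*, *pazi*, *erabu*, *bonzi*); -a when the last vowel of the stem is a non-high vowel (*ola*, *gipe*).
The last vowel of *doku* is /u/, which is a high vowel, so the suffix is -uzu, giving *dokuuzu*.
*pa* — last vowel /a/ (a non-high vowel) → -a → *paa*.

dokuuzu, paa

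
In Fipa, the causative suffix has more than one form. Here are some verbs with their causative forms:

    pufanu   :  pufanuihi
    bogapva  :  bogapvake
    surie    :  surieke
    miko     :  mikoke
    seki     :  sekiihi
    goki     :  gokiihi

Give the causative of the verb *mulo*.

The pattern is height harmony: -ihi when the last vowel of the stem is a high vowel (*pufanu*, *seki*, *goki*); -ke when the last vowel of the stem is a non-high vowel (*bogapva*, *surie*, *miko*).
Since the last vowel of *mulo* is /o/ (a non-high vowel), it takes -ke, giving *muloke*.

muloke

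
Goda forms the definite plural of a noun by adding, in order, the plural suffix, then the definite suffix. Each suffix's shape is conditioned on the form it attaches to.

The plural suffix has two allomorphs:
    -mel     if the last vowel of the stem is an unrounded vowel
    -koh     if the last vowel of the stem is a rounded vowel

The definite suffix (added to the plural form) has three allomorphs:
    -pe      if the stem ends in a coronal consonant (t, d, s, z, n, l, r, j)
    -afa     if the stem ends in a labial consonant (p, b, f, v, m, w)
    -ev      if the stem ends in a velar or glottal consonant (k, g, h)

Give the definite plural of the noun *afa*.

afamelpe

Since the last vowel of *afa* is /a/ (an unrounded vowel), it takes -mel, giving *afamel*.
The plural form *afamel*: final consonant = /l/, coronal → -pe → *afamelpe*.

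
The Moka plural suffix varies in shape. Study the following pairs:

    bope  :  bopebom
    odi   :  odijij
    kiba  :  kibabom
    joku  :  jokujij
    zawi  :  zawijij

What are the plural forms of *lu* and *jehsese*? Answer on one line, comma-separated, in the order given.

lujij, jehsesebom

The alternation tracks the last vowel of the stem — -jij when the last vowel of the stem is a high vowel (*odi*, *joku*, *zawi*); -bom when the last vowel of the stem is a non-high vowel (*bope*, *kiba*).
*lu* — last vowel /u/ (a high vowel) → -jij → *lujij*.
The last vowel of *jehsese* is /e/, which is a non-high vowel, so the suffix is -bom, giving *jehsesebom*.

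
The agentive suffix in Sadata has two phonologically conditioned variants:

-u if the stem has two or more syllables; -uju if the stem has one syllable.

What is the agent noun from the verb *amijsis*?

amijsisu

With 3 syllables, *amijsis* takes -u → *amijsisu*.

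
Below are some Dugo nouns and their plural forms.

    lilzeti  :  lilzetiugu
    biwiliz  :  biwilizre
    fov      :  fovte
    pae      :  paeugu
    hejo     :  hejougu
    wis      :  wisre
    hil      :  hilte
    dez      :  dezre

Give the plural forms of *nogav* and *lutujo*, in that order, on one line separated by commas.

nogavte, lutujougu

The suffix is conditioned by the final sound: -re when the stem ends in a sibilant (*biwiliz*, *wis*, *dez*); -te when the stem ends in a non-sibilant consonant (*fov*, *hil*); -ugu when the stem ends in a vowel (*lilzeti*, *pae*, *hejo*).
*nogav* — final sound /v/ (a non-sibilant consonant) → -te → *nogavte*.
*lutujo*: final sound = /o/, a vowel → -ugu → *lutujougu*.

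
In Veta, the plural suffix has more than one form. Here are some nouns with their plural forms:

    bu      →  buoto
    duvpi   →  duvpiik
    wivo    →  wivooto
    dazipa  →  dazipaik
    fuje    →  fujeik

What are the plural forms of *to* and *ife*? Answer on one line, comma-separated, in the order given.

The pattern is rounding harmony: -oto when the last vowel of the stem is a rounded vowel (*bu*, *wivo*); -ik when the last vowel of the stem is an unrounded vowel (*duvpi*, *dazipa*, *fuje*).
Since the last vowel of *to* is /o/ (a rounded vowel), it takes -oto, giving *tooto*.
*ife*: last vowel = /e/, an unrounded vowel → -ik → *ifeik*.

tooto, ifeik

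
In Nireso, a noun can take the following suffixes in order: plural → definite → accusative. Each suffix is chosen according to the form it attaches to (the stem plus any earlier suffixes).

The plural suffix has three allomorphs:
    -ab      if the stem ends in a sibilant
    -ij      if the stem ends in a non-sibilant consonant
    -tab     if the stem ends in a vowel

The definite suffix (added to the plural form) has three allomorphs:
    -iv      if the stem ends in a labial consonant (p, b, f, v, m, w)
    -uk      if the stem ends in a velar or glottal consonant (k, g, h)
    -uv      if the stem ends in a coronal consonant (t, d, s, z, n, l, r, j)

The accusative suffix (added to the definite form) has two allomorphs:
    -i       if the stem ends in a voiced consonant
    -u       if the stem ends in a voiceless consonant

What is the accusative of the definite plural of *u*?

utabivi

*u*: final sound = /u/, a vowel → -tab → *utab*.
The final consonant of the plural form *utab* is /b/, which is labial, so the definite suffix is -iv, giving *utabiv*.
The definite form *utabiv* — final consonant /v/ (voiced) → -i → *utabivi*.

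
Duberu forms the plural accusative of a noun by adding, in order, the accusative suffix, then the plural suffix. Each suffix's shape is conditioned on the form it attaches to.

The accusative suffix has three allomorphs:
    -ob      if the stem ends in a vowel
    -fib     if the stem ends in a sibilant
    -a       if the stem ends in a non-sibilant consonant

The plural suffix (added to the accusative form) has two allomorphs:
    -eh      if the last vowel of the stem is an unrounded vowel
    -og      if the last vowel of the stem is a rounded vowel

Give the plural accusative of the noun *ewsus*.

Since the final sound of *ewsus* is /s/ (a sibilant), it takes -fib, giving *ewsusfib*.
Since the last vowel of the accusative form *ewsusfib* is /i/ (an unrounded vowel), it takes -eh, giving *ewsusfibeh*.

ewsusfibeh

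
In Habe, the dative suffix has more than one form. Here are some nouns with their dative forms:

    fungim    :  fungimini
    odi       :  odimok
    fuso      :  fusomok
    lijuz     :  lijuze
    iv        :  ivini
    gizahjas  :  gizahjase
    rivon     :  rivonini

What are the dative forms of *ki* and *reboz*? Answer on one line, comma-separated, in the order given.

kimok, reboze

The pattern is sibilance of the final sound: -e when the stem ends in a sibilant (*lijuz*, *gizahjas*); -ini when the stem ends in a non-sibilant consonant (*fungim*, *iv*, *rivon*); -mok when the stem ends in a vowel (*odi*, *fuso*).
*ki*: final sound = /i/, a vowel → -mok → *kimok*.
*reboz*: final sound = /z/, a sibilant → -e → *reboze*.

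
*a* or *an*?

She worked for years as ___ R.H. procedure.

The indefinite article is chosen by the initial *sound* of the following word, not its spelling.
The initialism *R.H.* is read letter by letter; the first letter, R, is pronounced /ɑr/, which begins with a vowel sound.
So the article is *an*: She worked for years as an R.H. procedure.

an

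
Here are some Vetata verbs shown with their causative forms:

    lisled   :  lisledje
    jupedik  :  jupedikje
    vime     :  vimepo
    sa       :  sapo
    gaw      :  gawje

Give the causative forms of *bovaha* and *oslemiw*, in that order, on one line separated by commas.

The suffix is conditioned by the final sound: -je when the stem ends in a consonant (*lisled*, *jupedik*, *gaw*); -po when the stem ends in a vowel (*vime*, *sa*).
The final sound of *bovaha* is /a/, which is a vowel, so the suffix is -po, giving *bovahapo*.
*oslemiw*: final sound = /w/, a consonant → -je → *oslemiwje*.

bovahapo, oslemiwje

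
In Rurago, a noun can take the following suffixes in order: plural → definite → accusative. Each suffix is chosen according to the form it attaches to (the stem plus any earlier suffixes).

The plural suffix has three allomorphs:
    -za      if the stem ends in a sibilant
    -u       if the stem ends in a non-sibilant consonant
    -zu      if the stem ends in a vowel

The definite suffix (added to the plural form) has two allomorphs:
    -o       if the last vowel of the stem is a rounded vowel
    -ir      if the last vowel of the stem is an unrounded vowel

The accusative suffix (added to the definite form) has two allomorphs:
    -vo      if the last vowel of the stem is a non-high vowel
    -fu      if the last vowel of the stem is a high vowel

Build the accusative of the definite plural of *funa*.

funazuovo

*funa* — final sound /a/ (a vowel) → -zu → *funazu*.
The plural form *funazu* — last vowel /u/ (a rounded vowel) → -o → *funazuo*.
Since the last vowel of the definite form *funazuo* is /o/ (a non-high vowel), it takes -vo, giving *funazuovo*.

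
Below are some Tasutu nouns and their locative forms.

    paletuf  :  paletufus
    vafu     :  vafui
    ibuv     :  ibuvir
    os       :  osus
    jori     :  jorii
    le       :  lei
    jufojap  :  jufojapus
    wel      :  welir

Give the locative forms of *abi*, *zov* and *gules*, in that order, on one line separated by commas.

abii, zovir, gulesus

Looking at the final sound of each stem: -us when the stem ends in a voiceless consonant (*paletuf*, *os*, *jufojap*); -ir when the stem ends in a voiced consonant (*ibuv*, *wel*); -i when the stem ends in a vowel (*vafu*, *jori*, *le*).
*abi* — final sound /i/ (a vowel) → -i → *abii*.
*zov*: final sound = /v/, a voiced consonant → -ir → *zovir*.
The final sound of *gules* is /s/, which is a voiceless consonant, so the suffix is -us, giving *gulesus*.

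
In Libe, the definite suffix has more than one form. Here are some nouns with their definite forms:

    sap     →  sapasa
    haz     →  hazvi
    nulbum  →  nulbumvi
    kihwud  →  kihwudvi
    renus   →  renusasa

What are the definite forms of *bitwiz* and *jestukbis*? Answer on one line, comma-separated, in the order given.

The alternation tracks the final consonant of the stem — -asa when the stem ends in a voiceless consonant (*sap*, *renus*); -vi when the stem ends in a voiced consonant (*haz*, *nulbum*, *kihwud*).
*bitwiz*: final consonant = /z/, voiced → -vi → *bitwizvi*.
*jestukbis*: final consonant = /s/, voiceless → -asa → *jestukbisasa*.

bitwizvi, jestukbisasa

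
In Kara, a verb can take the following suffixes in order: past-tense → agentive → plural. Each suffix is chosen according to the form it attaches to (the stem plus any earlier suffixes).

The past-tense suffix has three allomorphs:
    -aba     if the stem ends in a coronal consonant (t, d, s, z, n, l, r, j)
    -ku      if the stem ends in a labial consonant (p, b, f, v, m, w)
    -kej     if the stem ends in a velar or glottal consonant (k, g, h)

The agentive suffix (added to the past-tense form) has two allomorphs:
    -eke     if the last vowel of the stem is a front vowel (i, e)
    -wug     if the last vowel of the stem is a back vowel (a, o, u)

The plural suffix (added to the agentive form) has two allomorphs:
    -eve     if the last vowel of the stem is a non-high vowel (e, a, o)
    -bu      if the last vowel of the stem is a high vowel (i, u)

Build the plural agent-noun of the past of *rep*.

repkuwugbu

The final consonant of *rep* is /p/, which is labial, so the past-tense suffix is -ku, giving *repku*.
Since the last vowel of the past-tense form *repku* is /u/ (a back vowel), it takes -wug, giving *repkuwug*.
The agentive form *repkuwug* — last vowel /u/ (a high vowel) → -bu → *repkuwugbu*.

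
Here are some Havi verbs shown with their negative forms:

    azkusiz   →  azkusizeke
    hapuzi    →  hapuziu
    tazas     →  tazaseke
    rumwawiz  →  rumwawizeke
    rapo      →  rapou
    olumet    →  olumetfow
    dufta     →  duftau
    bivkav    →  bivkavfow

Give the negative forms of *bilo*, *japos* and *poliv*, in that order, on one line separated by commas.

bilou, japoseke, polivfow

Looking at the final sound of each stem: -eke when the stem ends in a sibilant (*azkusiz*, *tazas*, *rumwawiz*); -fow when the stem ends in a non-sibilant consonant (*olumet*, *bivkav*); -u when the stem ends in a vowel (*hapuzi*, *rapo*, *dufta*).
*bilo* — final sound /o/ (a vowel) → -u → *bilou*.
*japos* — final sound /s/ (a sibilant) → -eke → *japoseke*.
Since the final sound of *poliv* is /v/ (a non-sibilant consonant), it takes -fow, giving *polivfow*.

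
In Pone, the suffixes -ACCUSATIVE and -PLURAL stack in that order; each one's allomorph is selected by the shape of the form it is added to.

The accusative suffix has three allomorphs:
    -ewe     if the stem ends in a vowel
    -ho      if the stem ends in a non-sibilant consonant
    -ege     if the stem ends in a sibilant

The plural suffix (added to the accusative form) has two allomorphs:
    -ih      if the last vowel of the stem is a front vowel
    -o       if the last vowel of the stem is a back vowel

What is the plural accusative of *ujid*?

ujidhoo

*ujid*: final sound = /d/, a non-sibilant consonant → -ho → *ujidho*.
Since the last vowel of the accusative form *ujidho* is /o/ (a back vowel), it takes -o, giving *ujidhoo*.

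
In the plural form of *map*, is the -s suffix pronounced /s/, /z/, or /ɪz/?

The stem *map* ends in a voiceless non-sibilant consonant.
The plural suffix surfaces as /ɪz/ after sibilants, /s/ after other voiceless consonants, and /z/ after other voiced sounds.
So the plural -s on *map* is pronounced /s/.

/s/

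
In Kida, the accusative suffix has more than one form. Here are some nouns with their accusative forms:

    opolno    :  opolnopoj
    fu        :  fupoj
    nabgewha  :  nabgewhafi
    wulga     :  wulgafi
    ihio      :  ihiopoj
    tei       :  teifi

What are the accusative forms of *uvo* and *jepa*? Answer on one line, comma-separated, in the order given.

The suffix is conditioned by the last vowel: -poj when the last vowel of the stem is a rounded vowel (*opolno*, *fu*, *ihio*); -fi when the last vowel of the stem is an unrounded vowel (*nabgewha*, *wulga*, *tei*).
*uvo* — last vowel /o/ (a rounded vowel) → -poj → *uvopoj*.
*jepa* — last vowel /a/ (an unrounded vowel) → -fi → *jepafi*.

uvopoj, jepafi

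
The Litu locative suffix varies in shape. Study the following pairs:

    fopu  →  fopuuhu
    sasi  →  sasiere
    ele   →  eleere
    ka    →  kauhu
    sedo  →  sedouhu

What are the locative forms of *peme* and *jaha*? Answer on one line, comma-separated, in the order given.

pemeere, jahauhu

The suffix is conditioned by the last vowel: -ere when the last vowel of the stem is a front vowel (*sasi*, *ele*); -uhu when the last vowel of the stem is a back vowel (*fopu*, *ka*, *sedo*).
*peme*: last vowel = /e/, a front vowel → -ere → *pemeere*.
Since the last vowel of *jaha* is /a/ (a back vowel), it takes -uhu, giving *jahauhu*.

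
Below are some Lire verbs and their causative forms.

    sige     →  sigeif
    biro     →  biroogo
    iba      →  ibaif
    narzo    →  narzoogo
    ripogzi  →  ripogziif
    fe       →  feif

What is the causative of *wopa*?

The pattern is rounding harmony: -ogo when the last vowel of the stem is a rounded vowel (*biro*, *narzo*); -if when the last vowel of the stem is an unrounded vowel (*sige*, *iba*, *ripogzi*, *fe*).
*wopa* — last vowel /a/ (an unrounded vowel) → -if → *wopaif*.

wopaif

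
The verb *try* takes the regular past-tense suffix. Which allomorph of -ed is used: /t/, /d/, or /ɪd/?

/d/

The stem *try* ends in a voiced sound other than /d/.
The -ed suffix is realized as /ɪd/ after /t, d/; as /t/ after other voiceless consonants; and as /d/ after other voiced sounds.
So -ed on *try* is pronounced /d/.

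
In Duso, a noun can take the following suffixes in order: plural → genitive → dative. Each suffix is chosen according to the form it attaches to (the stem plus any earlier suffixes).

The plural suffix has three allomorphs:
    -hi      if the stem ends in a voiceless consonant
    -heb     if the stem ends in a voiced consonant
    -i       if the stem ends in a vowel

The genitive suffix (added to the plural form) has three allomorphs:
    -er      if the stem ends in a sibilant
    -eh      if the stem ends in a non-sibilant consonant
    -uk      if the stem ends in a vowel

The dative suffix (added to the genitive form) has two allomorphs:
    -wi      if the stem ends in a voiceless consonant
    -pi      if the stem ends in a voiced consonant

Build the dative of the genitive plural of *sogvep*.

The final sound of *sogvep* is /p/, which is a voiceless consonant, so the plural suffix is -hi, giving *sogvephi*.
The final sound of the plural form *sogvephi* is /i/, which is a vowel, so the genitive suffix is -uk, giving *sogvephiuk*.
Since the final consonant of the genitive form *sogvephiuk* is /k/ (voiceless), it takes -wi, giving *sogvephiukwi*.

sogvephiukwi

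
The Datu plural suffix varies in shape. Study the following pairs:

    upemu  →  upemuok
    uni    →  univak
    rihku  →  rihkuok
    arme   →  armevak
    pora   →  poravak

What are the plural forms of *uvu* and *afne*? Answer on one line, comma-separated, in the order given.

The suffix is conditioned by the last vowel: -ok when the last vowel of the stem is a rounded vowel (*upemu*, *rihku*); -vak when the last vowel of the stem is an unrounded vowel (*uni*, *arme*, *pora*).
*uvu*: last vowel = /u/, a rounded vowel → -ok → *uvuok*.
*afne*: last vowel = /e/, an unrounded vowel → -vak → *afnevak*.

uvuok, afnevak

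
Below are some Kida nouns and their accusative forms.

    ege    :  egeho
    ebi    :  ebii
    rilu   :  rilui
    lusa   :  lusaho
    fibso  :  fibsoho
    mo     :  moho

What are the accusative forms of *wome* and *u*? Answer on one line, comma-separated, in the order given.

The pattern is height harmony: -i when the last vowel of the stem is a high vowel (*ebi*, *rilu*); -ho when the last vowel of the stem is a non-high vowel (*ege*, *lusa*, *fibso*, *mo*).
The last vowel of *wome* is /e/, which is a non-high vowel, so the suffix is -ho, giving *womeho*.
The last vowel of *u* is /u/, which is a high vowel, so the suffix is -i, giving *ui*.

womeho, ui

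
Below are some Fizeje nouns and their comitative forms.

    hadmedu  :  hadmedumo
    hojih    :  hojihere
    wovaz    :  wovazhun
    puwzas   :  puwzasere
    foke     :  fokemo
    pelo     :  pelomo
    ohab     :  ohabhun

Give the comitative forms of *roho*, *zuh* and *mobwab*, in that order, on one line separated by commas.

rohomo, zuhere, mobwabhun

The suffix is conditioned by the final sound: -ere when the stem ends in a voiceless consonant (*hojih*, *puwzas*); -hun when the stem ends in a voiced consonant (*wovaz*, *ohab*); -mo when the stem ends in a vowel (*hadmedu*, *foke*, *pelo*).
Since the final sound of *roho* is /o/ (a vowel), it takes -mo, giving *rohomo*.
The final sound of *zuh* is /h/, which is a voiceless consonant, so the suffix is -ere, giving *zuhere*.
*mobwab*: final sound = /b/, a voiced consonant → -hun → *mobwabhun*.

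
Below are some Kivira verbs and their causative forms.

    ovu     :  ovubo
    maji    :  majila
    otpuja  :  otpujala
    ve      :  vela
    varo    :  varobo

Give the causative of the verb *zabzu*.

The suffix is conditioned by the last vowel: -bo when the last vowel of the stem is a rounded vowel (*ovu*, *varo*); -la when the last vowel of the stem is an unrounded vowel (*maji*, *otpuja*, *ve*).
Since the last vowel of *zabzu* is /u/ (a rounded vowel), it takes -bo, giving *zabzubo*.

zabzubo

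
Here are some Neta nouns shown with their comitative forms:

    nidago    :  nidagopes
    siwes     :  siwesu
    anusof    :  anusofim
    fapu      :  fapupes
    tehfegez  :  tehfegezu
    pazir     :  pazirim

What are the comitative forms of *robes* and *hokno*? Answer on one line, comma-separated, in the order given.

robesu, hoknopes

Looking at the final sound of each stem: -u when the stem ends in a sibilant (*siwes*, *tehfegez*); -im when the stem ends in a non-sibilant consonant (*anusof*, *pazir*); -pes when the stem ends in a vowel (*nidago*, *fapu*).
*robes* — final sound /s/ (a sibilant) → -u → *robesu*.
*hokno*: final sound = /o/, a vowel → -pes → *hoknopes*.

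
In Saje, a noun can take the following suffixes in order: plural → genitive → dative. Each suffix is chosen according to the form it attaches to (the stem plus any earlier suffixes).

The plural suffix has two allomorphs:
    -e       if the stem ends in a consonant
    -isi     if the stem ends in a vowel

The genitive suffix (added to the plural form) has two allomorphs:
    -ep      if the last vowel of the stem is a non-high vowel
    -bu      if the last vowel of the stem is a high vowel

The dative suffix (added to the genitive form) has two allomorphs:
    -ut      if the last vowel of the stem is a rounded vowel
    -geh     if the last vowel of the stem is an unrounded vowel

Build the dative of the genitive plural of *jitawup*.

*jitawup* — final sound /p/ (a consonant) → -e → *jitawupe*.
The plural form *jitawupe* — last vowel /e/ (a non-high vowel) → -ep → *jitawupeep*.
Since the last vowel of the genitive form *jitawupeep* is /e/ (an unrounded vowel), it takes -geh, giving *jitawupeepgeh*.

jitawupeepgeh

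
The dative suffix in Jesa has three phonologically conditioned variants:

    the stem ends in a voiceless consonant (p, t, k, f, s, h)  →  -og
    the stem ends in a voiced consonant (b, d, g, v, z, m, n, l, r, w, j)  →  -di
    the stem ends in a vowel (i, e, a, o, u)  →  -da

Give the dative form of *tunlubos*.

tunlubosog

*tunlubos*: final sound = /s/, a voiceless consonant → -og → *tunlubosog*.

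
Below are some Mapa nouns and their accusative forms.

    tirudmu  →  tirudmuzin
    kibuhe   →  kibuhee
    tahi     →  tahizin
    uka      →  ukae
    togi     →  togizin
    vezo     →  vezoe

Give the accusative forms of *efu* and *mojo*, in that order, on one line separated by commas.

Looking at the last vowel of each stem: -zin when the last vowel of the stem is a high vowel (*tirudmu*, *tahi*, *togi*); -e when the last vowel of the stem is a non-high vowel (*kibuhe*, *uka*, *vezo*).
The last vowel of *efu* is /u/, which is a high vowel, so the suffix is -zin, giving *efuzin*.
Since the last vowel of *mojo* is /o/ (a non-high vowel), it takes -e, giving *mojoe*.

efuzin, mojoe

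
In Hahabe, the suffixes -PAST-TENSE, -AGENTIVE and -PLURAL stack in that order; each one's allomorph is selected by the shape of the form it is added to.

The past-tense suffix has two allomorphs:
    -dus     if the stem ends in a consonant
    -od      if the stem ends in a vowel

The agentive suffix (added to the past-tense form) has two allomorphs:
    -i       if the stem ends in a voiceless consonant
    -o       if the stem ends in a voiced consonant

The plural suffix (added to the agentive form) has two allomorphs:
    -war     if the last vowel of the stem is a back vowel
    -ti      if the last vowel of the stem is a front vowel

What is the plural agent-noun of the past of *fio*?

The final sound of *fio* is /o/, which is a vowel, so the past-tense suffix is -od, giving *fiood*.
The past-tense form *fiood* — final consonant /d/ (voiced) → -o → *fioodo*.
The agentive form *fioodo*: last vowel = /o/, a back vowel → -war → *fioodowar*.

fioodowar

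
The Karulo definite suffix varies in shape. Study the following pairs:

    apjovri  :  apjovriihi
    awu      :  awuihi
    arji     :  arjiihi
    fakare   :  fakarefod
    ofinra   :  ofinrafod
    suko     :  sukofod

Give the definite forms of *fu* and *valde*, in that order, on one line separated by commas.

The alternation tracks the last vowel of the stem — -ihi when the last vowel of the stem is a high vowel (*apjovri*, *awu*, *arji*); -fod when the last vowel of the stem is a non-high vowel (*fakare*, *ofinra*, *suko*).
*fu*: last vowel = /u/, a high vowel → -ihi → *fuihi*.
*valde*: last vowel = /e/, a non-high vowel → -fod → *valdefod*.

fuihi, valdefod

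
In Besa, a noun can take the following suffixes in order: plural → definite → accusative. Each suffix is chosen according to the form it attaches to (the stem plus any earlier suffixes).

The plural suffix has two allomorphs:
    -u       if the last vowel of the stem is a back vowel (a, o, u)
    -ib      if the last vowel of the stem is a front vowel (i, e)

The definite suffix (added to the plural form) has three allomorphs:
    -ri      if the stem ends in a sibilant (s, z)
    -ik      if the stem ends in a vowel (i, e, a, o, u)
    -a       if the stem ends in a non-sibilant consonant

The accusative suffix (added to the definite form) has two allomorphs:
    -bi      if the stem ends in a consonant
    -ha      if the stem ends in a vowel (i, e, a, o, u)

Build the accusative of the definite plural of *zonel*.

*zonel* — last vowel /e/ (a front vowel) → -ib → *zonelib*.
The plural form *zonelib* — final sound /b/ (a non-sibilant consonant) → -a → *zoneliba*.
Since the final sound of the definite form *zoneliba* is /a/ (a vowel), it takes -ha, giving *zonelibaha*.

zonelibaha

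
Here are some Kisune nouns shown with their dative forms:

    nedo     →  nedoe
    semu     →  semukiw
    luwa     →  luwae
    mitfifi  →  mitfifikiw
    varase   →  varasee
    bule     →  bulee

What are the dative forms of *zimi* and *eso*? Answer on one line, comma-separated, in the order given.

The pattern is height harmony: -kiw when the last vowel of the stem is a high vowel (*semu*, *mitfifi*); -e when the last vowel of the stem is a non-high vowel (*nedo*, *luwa*, *varase*, *bule*).
Since the last vowel of *zimi* is /i/ (a high vowel), it takes -kiw, giving *zimikiw*.
*eso*: last vowel = /o/, a non-high vowel → -e → *esoe*.

zimikiw, esoe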